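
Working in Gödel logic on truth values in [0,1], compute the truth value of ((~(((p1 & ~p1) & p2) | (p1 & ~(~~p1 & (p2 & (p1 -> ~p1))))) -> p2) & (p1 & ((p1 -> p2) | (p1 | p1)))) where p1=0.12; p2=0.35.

0.12

~p1: Gödel ¬ of 0.12 = 0 (operand ≠ 0)
(p1 & ~p1) = min(0.12, 0) = 0
((p1 & ~p1) & p2) = min(0, 0.35) = 0
~p1: Gödel ¬ of 0.12 = 0 (operand ≠ 0)
~~p1: Gödel ¬ of 0 = 1 (operand is 0)
~p1: Gödel ¬ of 0.12 = 0 (operand ≠ 0)
(p1 -> ~p1): 0.12 > 0, so result = 0
(p2 & (p1 -> ~p1)) = min(0.35, 0) = 0
(~~p1 & (p2 & (p1 -> ~p1))) = min(1, 0) = 0
~(~~p1 & (p2 & (p1 -> ~p1))): Gödel ¬ of 0 = 1 (operand is 0)
(p1 & ~(~~p1 & (p2 & (p1 -> ~p1)))) = min(0.12, 1) = 0.12
(((p1 & ~p1) & p2) | (p1 & ~(~~p1 & (p2 & (p1 -> ~p1))))) = max(0, 0.12) = 0.12
~(((p1 & ~p1) & p2) | (p1 & ~(~~p1 & (p2 & (p1 -> ~p1))))): Gödel ¬ of 0.12 = 0 (operand ≠ 0)
(~(((p1 & ~p1) & p2) | (p1 & ~(~~p1 & (p2 & (p1 -> ~p1))))) -> p2): 0 ≤ 0.35, so result = 1
(p1 -> p2): 0.12 ≤ 0.35, so result = 1
(p1 | p1) = max(0.12, 0.12) = 0.12
((p1 -> p2) | (p1 | p1)) = max(1, 0.12) = 1
(p1 & ((p1 -> p2) | (p1 | p1))) = min(0.12, 1) = 0.12
((~(((p1 & ~p1) & p2) | (p1 & ~(~~p1 & (p2 & (p1 -> ~p1))))) -> p2) & (p1 & ((p1 -> p2) | (p1 | p1)))) = min(1, 0.12) = 0.12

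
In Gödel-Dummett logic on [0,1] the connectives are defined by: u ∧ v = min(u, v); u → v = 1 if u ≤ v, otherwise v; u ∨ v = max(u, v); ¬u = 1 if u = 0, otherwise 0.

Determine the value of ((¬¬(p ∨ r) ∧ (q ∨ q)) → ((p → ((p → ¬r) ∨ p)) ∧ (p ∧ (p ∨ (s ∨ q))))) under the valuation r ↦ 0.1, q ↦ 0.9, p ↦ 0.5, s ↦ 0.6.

0.50

(p ∨ r) = max(0.5, 0.1) = 0.5
¬(p ∨ r): Gödel ¬ of 0.5 = 0 (operand ≠ 0)
¬¬(p ∨ r): Gödel ¬ of 0 = 1 (operand is 0)
(q ∨ q) = max(0.9, 0.9) = 0.9
(¬¬(p ∨ r) ∧ (q ∨ q)) = min(1, 0.9) = 0.9
¬r: Gödel ¬ of 0.1 = 0 (operand ≠ 0)
(p → ¬r): 0.5 > 0, so result = 0
((p → ¬r) ∨ p) = max(0, 0.5) = 0.5
(p → ((p → ¬r) ∨ p)): 0.5 ≤ 0.5, so result = 1
(s ∨ q) = max(0.6, 0.9) = 0.9
(p ∨ (s ∨ q)) = max(0.5, 0.9) = 0.9
(p ∧ (p ∨ (s ∨ q))) = min(0.5, 0.9) = 0.5
((p → ((p → ¬r) ∨ p)) ∧ (p ∧ (p ∨ (s ∨ q)))) = min(1, 0.5) = 0.5
((¬¬(p ∨ r) ∧ (q ∨ q)) → ((p → ((p → ¬r) ∨ p)) ∧ (p ∧ (p ∨ (s ∨ q))))): 0.9 > 0.5, so result = 0.5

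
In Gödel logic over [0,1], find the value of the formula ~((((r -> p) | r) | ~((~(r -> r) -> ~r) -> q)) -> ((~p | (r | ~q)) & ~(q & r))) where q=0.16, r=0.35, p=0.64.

(r -> p): 0.35 ≤ 0.64, so result = 1
((r -> p) | r) = max(1, 0.35) = 1
(r -> r): 0.35 ≤ 0.35, so result = 1
~(r -> r): Gödel ¬ of 1 = 0 (operand ≠ 0)
~r: Gödel ¬ of 0.35 = 0 (operand ≠ 0)
(~(r -> r) -> ~r): 0 ≤ 0, so result = 1
((~(r -> r) -> ~r) -> q): 1 > 0.16, so result = 0.16
~((~(r -> r) -> ~r) -> q): Gödel ¬ of 0.16 = 0 (operand ≠ 0)
(((r -> p) | r) | ~((~(r -> r) -> ~r) -> q)) = max(1, 0) = 1
~p: Gödel ¬ of 0.64 = 0 (operand ≠ 0)
~q: Gödel ¬ of 0.16 = 0 (operand ≠ 0)
(r | ~q) = max(0.35, 0) = 0.35
(~p | (r | ~q)) = max(0, 0.35) = 0.35
(q & r) = min(0.16, 0.35) = 0.16
~(q & r): Gödel ¬ of 0.16 = 0 (operand ≠ 0)
((~p | (r | ~q)) & ~(q & r)) = min(0.35, 0) = 0
((((r -> p) | r) | ~((~(r -> r) -> ~r) -> q)) -> ((~p | (r | ~q)) & ~(q & r))): 1 > 0, so result = 0
~((((r -> p) | r) | ~((~(r -> r) -> ~r) -> q)) -> ((~p | (r | ~q)) & ~(q & r))): Gödel ¬ of 0 = 1 (operand is 0)

1.00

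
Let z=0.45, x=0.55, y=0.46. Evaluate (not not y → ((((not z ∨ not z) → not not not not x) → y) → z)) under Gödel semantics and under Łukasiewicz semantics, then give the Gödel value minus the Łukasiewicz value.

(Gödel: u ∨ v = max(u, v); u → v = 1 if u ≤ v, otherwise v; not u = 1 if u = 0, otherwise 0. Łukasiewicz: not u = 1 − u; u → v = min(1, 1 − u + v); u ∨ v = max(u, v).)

Gödel evaluation:
  not y: Gödel ¬ of 0.46 = 0 (operand ≠ 0)
  not not y: Gödel ¬ of 0 = 1 (operand is 0)
  not z: Gödel ¬ of 0.45 = 0 (operand ≠ 0)
  not z: Gödel ¬ of 0.45 = 0 (operand ≠ 0)
  (not z ∨ not z) = max(0, 0) = 0
  not x: Gödel ¬ of 0.55 = 0 (operand ≠ 0)
  not not x: Gödel ¬ of 0 = 1 (operand is 0)
  not not not x: Gödel ¬ of 1 = 0 (operand ≠ 0)
  not not not not x: Gödel ¬ of 0 = 1 (operand is 0)
  ((not z ∨ not z) → not not not not x): 0 ≤ 1, so result = 1
  (((not z ∨ not z) → not not not not x) → y): 1 > 0.46, so result = 0.46
  ((((not z ∨ not z) → not not not not x) → y) → z): 0.46 > 0.45, so result = 0.45
  (not not y → ((((not z ∨ not z) → not not not not x) → y) → z)): 1 > 0.45, so result = 0.45
  Gödel value = 0.45
Łukasiewicz evaluation:
  not y: Łukasiewicz ¬ gives 1 − 0.46 = 0.54
  not not y: Łukasiewicz ¬ gives 1 − 0.54 = 0.46
  not z: Łukasiewicz ¬ gives 1 − 0.45 = 0.55
  not z: Łukasiewicz ¬ gives 1 − 0.45 = 0.55
  (not z ∨ not z) = max(0.55, 0.55) = 0.55
  not x: Łukasiewicz ¬ gives 1 − 0.55 = 0.45
  not not x: Łukasiewicz ¬ gives 1 − 0.45 = 0.55
  not not not x: Łukasiewicz ¬ gives 1 − 0.55 = 0.45
  not not not not x: Łukasiewicz ¬ gives 1 − 0.45 = 0.55
  ((not z ∨ not z) → not not not not x): min(1, 1 − 0.55 + 0.55) = 1
  (((not z ∨ not z) → not not not not x) → y): min(1, 1 − 1 + 0.46) = 0.46
  ((((not z ∨ not z) → not not not not x) → y) → z): min(1, 1 − 0.46 + 0.45) = 0.99
  (not not y → ((((not z ∨ not z) → not not not not x) → y) → z)): min(1, 1 − 0.46 + 0.99) = 1
  Łukasiewicz value = 1
Difference: 0.45 − 1 = -0.55

-0.55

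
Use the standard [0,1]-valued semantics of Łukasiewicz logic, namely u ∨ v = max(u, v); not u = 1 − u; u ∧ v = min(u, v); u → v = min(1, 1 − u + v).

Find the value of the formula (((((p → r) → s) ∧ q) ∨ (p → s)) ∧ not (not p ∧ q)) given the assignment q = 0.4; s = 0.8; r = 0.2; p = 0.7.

(p → r): min(1, 1 − 0.7 + 0.2) = 0.5
((p → r) → s): min(1, 1 − 0.5 + 0.8) = 1
(((p → r) → s) ∧ q) = min(1, 0.4) = 0.4
(p → s): min(1, 1 − 0.7 + 0.8) = 1
((((p → r) → s) ∧ q) ∨ (p → s)) = max(0.4, 1) = 1
not p: Łukasiewicz ¬ gives 1 − 0.7 = 0.3
(not p ∧ q) = min(0.3, 0.4) = 0.3
not (not p ∧ q): Łukasiewicz ¬ gives 1 − 0.3 = 0.7
(((((p → r) → s) ∧ q) ∨ (p → s)) ∧ not (not p ∧ q)) = min(1, 0.7) = 0.7

0.70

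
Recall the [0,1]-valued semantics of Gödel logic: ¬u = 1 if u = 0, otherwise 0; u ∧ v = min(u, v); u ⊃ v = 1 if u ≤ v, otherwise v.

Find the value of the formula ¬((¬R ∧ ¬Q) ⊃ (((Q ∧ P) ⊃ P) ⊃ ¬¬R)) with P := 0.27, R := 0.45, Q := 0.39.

¬R: Gödel ¬ of 0.45 = 0 (operand ≠ 0)
¬Q: Gödel ¬ of 0.39 = 0 (operand ≠ 0)
(¬R ∧ ¬Q) = min(0, 0) = 0
(Q ∧ P) = min(0.39, 0.27) = 0.27
((Q ∧ P) ⊃ P): 0.27 ≤ 0.27, so result = 1
¬R: Gödel ¬ of 0.45 = 0 (operand ≠ 0)
¬¬R: Gödel ¬ of 0 = 1 (operand is 0)
(((Q ∧ P) ⊃ P) ⊃ ¬¬R): 1 ≤ 1, so result = 1
((¬R ∧ ¬Q) ⊃ (((Q ∧ P) ⊃ P) ⊃ ¬¬R)): 0 ≤ 1, so result = 1
¬((¬R ∧ ¬Q) ⊃ (((Q ∧ P) ⊃ P) ⊃ ¬¬R)): Gödel ¬ of 1 = 0 (operand ≠ 0)

0.00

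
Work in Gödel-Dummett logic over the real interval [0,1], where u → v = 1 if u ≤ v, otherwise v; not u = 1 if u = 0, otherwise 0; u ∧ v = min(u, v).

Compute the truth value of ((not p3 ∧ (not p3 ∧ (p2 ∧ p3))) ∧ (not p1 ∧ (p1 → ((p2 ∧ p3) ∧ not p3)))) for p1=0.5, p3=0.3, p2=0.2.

0.00

not p3: Gödel ¬ of 0.3 = 0 (operand ≠ 0)
not p3: Gödel ¬ of 0.3 = 0 (operand ≠ 0)
(p2 ∧ p3) = min(0.2, 0.3) = 0.2
(not p3 ∧ (p2 ∧ p3)) = min(0, 0.2) = 0
(not p3 ∧ (not p3 ∧ (p2 ∧ p3))) = min(0, 0) = 0
not p1: Gödel ¬ of 0.5 = 0 (operand ≠ 0)
(p2 ∧ p3) = min(0.2, 0.3) = 0.2
not p3: Gödel ¬ of 0.3 = 0 (operand ≠ 0)
((p2 ∧ p3) ∧ not p3) = min(0.2, 0) = 0
(p1 → ((p2 ∧ p3) ∧ not p3)): 0.5 > 0, so result = 0
(not p1 ∧ (p1 → ((p2 ∧ p3) ∧ not p3))) = min(0, 0) = 0
((not p3 ∧ (not p3 ∧ (p2 ∧ p3))) ∧ (not p1 ∧ (p1 → ((p2 ∧ p3) ∧ not p3)))) = min(0, 0) = 0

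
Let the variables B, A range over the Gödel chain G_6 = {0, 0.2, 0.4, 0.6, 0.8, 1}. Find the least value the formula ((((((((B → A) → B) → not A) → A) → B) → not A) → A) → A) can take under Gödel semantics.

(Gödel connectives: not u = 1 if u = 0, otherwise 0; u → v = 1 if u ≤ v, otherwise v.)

0.20

The minimum is attained at B = 0.2, A = 0.2:
  (B → A): 0.2 ≤ 0.2, so result = 1
  ((B → A) → B): 1 > 0.2, so result = 0.2
  not A: Gödel ¬ of 0.2 = 0 (operand ≠ 0)
  (((B → A) → B) → not A): 0.2 > 0, so result = 0
  ((((B → A) → B) → not A) → A): 0 ≤ 0.2, so result = 1
  (((((B → A) → B) → not A) → A) → B): 1 > 0.2, so result = 0.2
  not A: Gödel ¬ of 0.2 = 0 (operand ≠ 0)
  ((((((B → A) → B) → not A) → A) → B) → not A): 0.2 > 0, so result = 0
  (((((((B → A) → B) → not A) → A) → B) → not A) → A): 0 ≤ 0.2, so result = 1
  ((((((((B → A) → B) → not A) → A) → B) → not A) → A) → A): 1 > 0.2, so result = 0.2
Checking all 36 assignments confirms none give a value below 0.20.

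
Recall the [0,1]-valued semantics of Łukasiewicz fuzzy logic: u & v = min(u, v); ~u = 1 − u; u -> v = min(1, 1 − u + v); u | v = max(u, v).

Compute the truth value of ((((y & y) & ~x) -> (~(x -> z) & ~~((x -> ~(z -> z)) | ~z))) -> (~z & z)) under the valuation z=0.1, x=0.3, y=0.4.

(y & y) = min(0.4, 0.4) = 0.4
~x: Łukasiewicz ¬ gives 1 − 0.3 = 0.7
((y & y) & ~x) = min(0.4, 0.7) = 0.4
(x -> z): min(1, 1 − 0.3 + 0.1) = 0.8
~(x -> z): Łukasiewicz ¬ gives 1 − 0.8 = 0.2
(z -> z): min(1, 1 − 0.1 + 0.1) = 1
~(z -> z): Łukasiewicz ¬ gives 1 − 1 = 0
(x -> ~(z -> z)): min(1, 1 − 0.3 + 0) = 0.7
~z: Łukasiewicz ¬ gives 1 − 0.1 = 0.9
((x -> ~(z -> z)) | ~z) = max(0.7, 0.9) = 0.9
~((x -> ~(z -> z)) | ~z): Łukasiewicz ¬ gives 1 − 0.9 = 0.1
~~((x -> ~(z -> z)) | ~z): Łukasiewicz ¬ gives 1 − 0.1 = 0.9
(~(x -> z) & ~~((x -> ~(z -> z)) | ~z)) = min(0.2, 0.9) = 0.2
(((y & y) & ~x) -> (~(x -> z) & ~~((x -> ~(z -> z)) | ~z))): min(1, 1 − 0.4 + 0.2) = 0.8
~z: Łukasiewicz ¬ gives 1 − 0.1 = 0.9
(~z & z) = min(0.9, 0.1) = 0.1
((((y & y) & ~x) -> (~(x -> z) & ~~((x -> ~(z -> z)) | ~z))) -> (~z & z)): min(1, 1 − 0.8 + 0.1) = 0.3

0.30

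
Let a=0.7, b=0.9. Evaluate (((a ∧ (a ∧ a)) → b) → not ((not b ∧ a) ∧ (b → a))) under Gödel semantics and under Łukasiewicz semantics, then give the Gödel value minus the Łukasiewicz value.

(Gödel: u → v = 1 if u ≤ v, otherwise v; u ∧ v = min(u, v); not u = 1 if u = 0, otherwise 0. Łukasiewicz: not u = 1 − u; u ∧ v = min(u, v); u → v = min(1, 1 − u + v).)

0.10

Gödel evaluation:
  (a ∧ a) = min(0.7, 0.7) = 0.7
  (a ∧ (a ∧ a)) = min(0.7, 0.7) = 0.7
  ((a ∧ (a ∧ a)) → b): 0.7 ≤ 0.9, so result = 1
  not b: Gödel ¬ of 0.9 = 0 (operand ≠ 0)
  (not b ∧ a) = min(0, 0.7) = 0
  (b → a): 0.9 > 0.7, so result = 0.7
  ((not b ∧ a) ∧ (b → a)) = min(0, 0.7) = 0
  not ((not b ∧ a) ∧ (b → a)): Gödel ¬ of 0 = 1 (operand is 0)
  (((a ∧ (a ∧ a)) → b) → not ((not b ∧ a) ∧ (b → a))): 1 ≤ 1, so result = 1
  Gödel value = 1
Łukasiewicz evaluation:
  (a ∧ a) = min(0.7, 0.7) = 0.7
  (a ∧ (a ∧ a)) = min(0.7, 0.7) = 0.7
  ((a ∧ (a ∧ a)) → b): min(1, 1 − 0.7 + 0.9) = 1
  not b: Łukasiewicz ¬ gives 1 − 0.9 = 0.1
  (not b ∧ a) = min(0.1, 0.7) = 0.1
  (b → a): min(1, 1 − 0.9 + 0.7) = 0.8
  ((not b ∧ a) ∧ (b → a)) = min(0.1, 0.8) = 0.1
  not ((not b ∧ a) ∧ (b → a)): Łukasiewicz ¬ gives 1 − 0.1 = 0.9
  (((a ∧ (a ∧ a)) → b) → not ((not b ∧ a) ∧ (b → a))): min(1, 1 − 1 + 0.9) = 0.9
  Łukasiewicz value = 0.9
Difference: 1 − 0.9 = 0.10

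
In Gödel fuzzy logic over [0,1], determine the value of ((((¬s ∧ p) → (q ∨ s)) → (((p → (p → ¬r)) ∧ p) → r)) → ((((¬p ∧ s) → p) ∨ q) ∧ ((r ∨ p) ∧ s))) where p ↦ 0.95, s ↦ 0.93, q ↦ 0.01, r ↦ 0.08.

0.93

¬s: Gödel ¬ of 0.93 = 0 (operand ≠ 0)
(¬s ∧ p) = min(0, 0.95) = 0
(q ∨ s) = max(0.01, 0.93) = 0.93
((¬s ∧ p) → (q ∨ s)): 0 ≤ 0.93, so result = 1
¬r: Gödel ¬ of 0.08 = 0 (operand ≠ 0)
(p → ¬r): 0.95 > 0, so result = 0
(p → (p → ¬r)): 0.95 > 0, so result = 0
((p → (p → ¬r)) ∧ p) = min(0, 0.95) = 0
(((p → (p → ¬r)) ∧ p) → r): 0 ≤ 0.08, so result = 1
(((¬s ∧ p) → (q ∨ s)) → (((p → (p → ¬r)) ∧ p) → r)): 1 ≤ 1, so result = 1
¬p: Gödel ¬ of 0.95 = 0 (operand ≠ 0)
(¬p ∧ s) = min(0, 0.93) = 0
((¬p ∧ s) → p): 0 ≤ 0.95, so result = 1
(((¬p ∧ s) → p) ∨ q) = max(1, 0.01) = 1
(r ∨ p) = max(0.08, 0.95) = 0.95
((r ∨ p) ∧ s) = min(0.95, 0.93) = 0.93
((((¬p ∧ s) → p) ∨ q) ∧ ((r ∨ p) ∧ s)) = min(1, 0.93) = 0.93
((((¬s ∧ p) → (q ∨ s)) → (((p → (p → ¬r)) ∧ p) → r)) → ((((¬p ∧ s) → p) ∨ q) ∧ ((r ∨ p) ∧ s))): 1 > 0.93, so result = 0.93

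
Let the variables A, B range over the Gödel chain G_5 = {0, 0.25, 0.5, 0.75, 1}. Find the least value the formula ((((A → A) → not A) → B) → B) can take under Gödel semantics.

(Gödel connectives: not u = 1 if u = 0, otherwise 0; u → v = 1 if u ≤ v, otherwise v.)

The minimum is attained at A = 0.25, B = 0:
  (A → A): 0.25 ≤ 0.25, so result = 1
  not A: Gödel ¬ of 0.25 = 0 (operand ≠ 0)
  ((A → A) → not A): 1 > 0, so result = 0
  (((A → A) → not A) → B): 0 ≤ 0, so result = 1
  ((((A → A) → not A) → B) → B): 1 > 0, so result = 0
Checking all 25 assignments confirms none give a value below 0.00.

0.00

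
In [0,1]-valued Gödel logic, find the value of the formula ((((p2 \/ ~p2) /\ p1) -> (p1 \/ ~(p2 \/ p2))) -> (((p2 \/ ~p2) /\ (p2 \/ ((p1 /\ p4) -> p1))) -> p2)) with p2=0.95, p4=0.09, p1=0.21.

1.00

~p2: Gödel ¬ of 0.95 = 0 (operand ≠ 0)
(p2 \/ ~p2) = max(0.95, 0) = 0.95
((p2 \/ ~p2) /\ p1) = min(0.95, 0.21) = 0.21
(p2 \/ p2) = max(0.95, 0.95) = 0.95
~(p2 \/ p2): Gödel ¬ of 0.95 = 0 (operand ≠ 0)
(p1 \/ ~(p2 \/ p2)) = max(0.21, 0) = 0.21
(((p2 \/ ~p2) /\ p1) -> (p1 \/ ~(p2 \/ p2))): 0.21 ≤ 0.21, so result = 1
~p2: Gödel ¬ of 0.95 = 0 (operand ≠ 0)
(p2 \/ ~p2) = max(0.95, 0) = 0.95
(p1 /\ p4) = min(0.21, 0.09) = 0.09
((p1 /\ p4) -> p1): 0.09 ≤ 0.21, so result = 1
(p2 \/ ((p1 /\ p4) -> p1)) = max(0.95, 1) = 1
((p2 \/ ~p2) /\ (p2 \/ ((p1 /\ p4) -> p1))) = min(0.95, 1) = 0.95
(((p2 \/ ~p2) /\ (p2 \/ ((p1 /\ p4) -> p1))) -> p2): 0.95 ≤ 0.95, so result = 1
((((p2 \/ ~p2) /\ p1) -> (p1 \/ ~(p2 \/ p2))) -> (((p2 \/ ~p2) /\ (p2 \/ ((p1 /\ p4) -> p1))) -> p2)): 1 ≤ 1, so result = 1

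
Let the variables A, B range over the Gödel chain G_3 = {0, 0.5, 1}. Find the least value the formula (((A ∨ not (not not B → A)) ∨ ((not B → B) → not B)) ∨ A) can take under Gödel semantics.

0.50

The minimum is attained at A = 0.5, B = 0.5:
  not B: Gödel ¬ of 0.5 = 0 (operand ≠ 0)
  not not B: Gödel ¬ of 0 = 1 (operand is 0)
  (not not B → A): 1 > 0.5, so result = 0.5
  not (not not B → A): Gödel ¬ of 0.5 = 0 (operand ≠ 0)
  (A ∨ not (not not B → A)) = max(0.5, 0) = 0.5
  not B: Gödel ¬ of 0.5 = 0 (operand ≠ 0)
  (not B → B): 0 ≤ 0.5, so result = 1
  not B: Gödel ¬ of 0.5 = 0 (operand ≠ 0)
  ((not B → B) → not B): 1 > 0, so result = 0
  ((A ∨ not (not not B → A)) ∨ ((not B → B) → not B)) = max(0.5, 0) = 0.5
  (((A ∨ not (not not B → A)) ∨ ((not B → B) → not B)) ∨ A) = max(0.5, 0.5) = 0.5
Checking all 9 assignments confirms none give a value below 0.50.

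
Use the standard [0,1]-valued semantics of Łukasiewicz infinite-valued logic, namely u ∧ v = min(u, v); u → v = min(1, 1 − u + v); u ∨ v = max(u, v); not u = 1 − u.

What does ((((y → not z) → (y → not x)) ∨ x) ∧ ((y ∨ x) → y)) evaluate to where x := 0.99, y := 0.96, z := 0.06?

0.97

not z: Łukasiewicz ¬ gives 1 − 0.06 = 0.94
(y → not z): min(1, 1 − 0.96 + 0.94) = 0.98
not x: Łukasiewicz ¬ gives 1 − 0.99 = 0.01
(y → not x): min(1, 1 − 0.96 + 0.01) = 0.05
((y → not z) → (y → not x)): min(1, 1 − 0.98 + 0.05) = 0.07
(((y → not z) → (y → not x)) ∨ x) = max(0.07, 0.99) = 0.99
(y ∨ x) = max(0.96, 0.99) = 0.99
((y ∨ x) → y): min(1, 1 − 0.99 + 0.96) = 0.97
((((y → not z) → (y → not x)) ∨ x) ∧ ((y ∨ x) → y)) = min(0.99, 0.97) = 0.97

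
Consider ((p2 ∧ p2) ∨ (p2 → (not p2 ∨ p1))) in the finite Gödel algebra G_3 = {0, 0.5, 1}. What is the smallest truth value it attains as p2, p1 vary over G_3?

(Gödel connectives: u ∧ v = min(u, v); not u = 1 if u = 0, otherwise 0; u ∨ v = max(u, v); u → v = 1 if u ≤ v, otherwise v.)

0.50

The minimum is attained at p2 = 0.5, p1 = 0:
  (p2 ∧ p2) = min(0.5, 0.5) = 0.5
  not p2: Gödel ¬ of 0.5 = 0 (operand ≠ 0)
  (not p2 ∨ p1) = max(0, 0) = 0
  (p2 → (not p2 ∨ p1)): 0.5 > 0, so result = 0
  ((p2 ∧ p2) ∨ (p2 → (not p2 ∨ p1))) = max(0.5, 0) = 0.5
Checking all 9 assignments confirms none give a value below 0.50.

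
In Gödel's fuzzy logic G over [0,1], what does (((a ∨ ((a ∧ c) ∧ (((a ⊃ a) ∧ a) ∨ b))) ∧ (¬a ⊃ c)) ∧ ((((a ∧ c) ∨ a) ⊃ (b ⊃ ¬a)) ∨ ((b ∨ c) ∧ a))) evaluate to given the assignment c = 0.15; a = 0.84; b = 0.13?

0.15

(a ∧ c) = min(0.84, 0.15) = 0.15
(a ⊃ a): 0.84 ≤ 0.84, so result = 1
((a ⊃ a) ∧ a) = min(1, 0.84) = 0.84
(((a ⊃ a) ∧ a) ∨ b) = max(0.84, 0.13) = 0.84
((a ∧ c) ∧ (((a ⊃ a) ∧ a) ∨ b)) = min(0.15, 0.84) = 0.15
(a ∨ ((a ∧ c) ∧ (((a ⊃ a) ∧ a) ∨ b))) = max(0.84, 0.15) = 0.84
¬a: Gödel ¬ of 0.84 = 0 (operand ≠ 0)
(¬a ⊃ c): 0 ≤ 0.15, so result = 1
((a ∨ ((a ∧ c) ∧ (((a ⊃ a) ∧ a) ∨ b))) ∧ (¬a ⊃ c)) = min(0.84, 1) = 0.84
(a ∧ c) = min(0.84, 0.15) = 0.15
((a ∧ c) ∨ a) = max(0.15, 0.84) = 0.84
¬a: Gödel ¬ of 0.84 = 0 (operand ≠ 0)
(b ⊃ ¬a): 0.13 > 0, so result = 0
(((a ∧ c) ∨ a) ⊃ (b ⊃ ¬a)): 0.84 > 0, so result = 0
(b ∨ c) = max(0.13, 0.15) = 0.15
((b ∨ c) ∧ a) = min(0.15, 0.84) = 0.15
((((a ∧ c) ∨ a) ⊃ (b ⊃ ¬a)) ∨ ((b ∨ c) ∧ a)) = max(0, 0.15) = 0.15
(((a ∨ ((a ∧ c) ∧ (((a ⊃ a) ∧ a) ∨ b))) ∧ (¬a ⊃ c)) ∧ ((((a ∧ c) ∨ a) ⊃ (b ⊃ ¬a)) ∨ ((b ∨ c) ∧ a))) = min(0.84, 0.15) = 0.15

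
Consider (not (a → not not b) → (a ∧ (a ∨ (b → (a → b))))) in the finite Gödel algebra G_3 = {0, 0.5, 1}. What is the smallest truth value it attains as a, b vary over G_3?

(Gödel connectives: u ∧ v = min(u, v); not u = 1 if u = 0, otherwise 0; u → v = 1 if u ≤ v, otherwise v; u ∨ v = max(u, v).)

The minimum is attained at a = 0.5, b = 0:
  not b: Gödel ¬ of 0 = 1 (operand is 0)
  not not b: Gödel ¬ of 1 = 0 (operand ≠ 0)
  (a → not not b): 0.5 > 0, so result = 0
  not (a → not not b): Gödel ¬ of 0 = 1 (operand is 0)
  (a → b): 0.5 > 0, so result = 0
  (b → (a → b)): 0 ≤ 0, so result = 1
  (a ∨ (b → (a → b))) = max(0.5, 1) = 1
  (a ∧ (a ∨ (b → (a → b)))) = min(0.5, 1) = 0.5
  (not (a → not not b) → (a ∧ (a ∨ (b → (a → b))))): 1 > 0.5, so result = 0.5
Checking all 9 assignments confirms none give a value below 0.50.

0.50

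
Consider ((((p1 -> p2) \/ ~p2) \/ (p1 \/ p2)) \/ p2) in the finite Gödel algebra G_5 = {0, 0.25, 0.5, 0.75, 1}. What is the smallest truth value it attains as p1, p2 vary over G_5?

The minimum is attained at p1 = 0.5, p2 = 0.25:
  (p1 -> p2): 0.5 > 0.25, so result = 0.25
  ~p2: Gödel ¬ of 0.25 = 0 (operand ≠ 0)
  ((p1 -> p2) \/ ~p2) = max(0.25, 0) = 0.25
  (p1 \/ p2) = max(0.5, 0.25) = 0.5
  (((p1 -> p2) \/ ~p2) \/ (p1 \/ p2)) = max(0.25, 0.5) = 0.5
  ((((p1 -> p2) \/ ~p2) \/ (p1 \/ p2)) \/ p2) = max(0.5, 0.25) = 0.5
Checking all 25 assignments confirms none give a value below 0.50.

0.50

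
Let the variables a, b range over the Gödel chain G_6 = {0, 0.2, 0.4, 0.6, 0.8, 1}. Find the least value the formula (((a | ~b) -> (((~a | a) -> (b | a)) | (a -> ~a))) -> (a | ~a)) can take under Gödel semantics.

The minimum is attained at a = 0.2, b = 0:
  ~b: Gödel ¬ of 0 = 1 (operand is 0)
  (a | ~b) = max(0.2, 1) = 1
  ~a: Gödel ¬ of 0.2 = 0 (operand ≠ 0)
  (~a | a) = max(0, 0.2) = 0.2
  (b | a) = max(0, 0.2) = 0.2
  ((~a | a) -> (b | a)): 0.2 ≤ 0.2, so result = 1
  ~a: Gödel ¬ of 0.2 = 0 (operand ≠ 0)
  (a -> ~a): 0.2 > 0, so result = 0
  (((~a | a) -> (b | a)) | (a -> ~a)) = max(1, 0) = 1
  ((a | ~b) -> (((~a | a) -> (b | a)) | (a -> ~a))): 1 ≤ 1, so result = 1
  ~a: Gödel ¬ of 0.2 = 0 (operand ≠ 0)
  (a | ~a) = max(0.2, 0) = 0.2
  (((a | ~b) -> (((~a | a) -> (b | a)) | (a -> ~a))) -> (a | ~a)): 1 > 0.2, so result = 0.2
Checking all 36 assignments confirms none give a value below 0.20.

0.20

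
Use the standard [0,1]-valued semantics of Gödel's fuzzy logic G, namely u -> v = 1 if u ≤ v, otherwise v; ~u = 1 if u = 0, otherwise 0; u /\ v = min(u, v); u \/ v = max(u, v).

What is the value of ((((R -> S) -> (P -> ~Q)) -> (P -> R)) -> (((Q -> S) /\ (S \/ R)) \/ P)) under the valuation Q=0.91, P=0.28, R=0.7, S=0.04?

0.28

(R -> S): 0.7 > 0.04, so result = 0.04
~Q: Gödel ¬ of 0.91 = 0 (operand ≠ 0)
(P -> ~Q): 0.28 > 0, so result = 0
((R -> S) -> (P -> ~Q)): 0.04 > 0, so result = 0
(P -> R): 0.28 ≤ 0.7, so result = 1
(((R -> S) -> (P -> ~Q)) -> (P -> R)): 0 ≤ 1, so result = 1
(Q -> S): 0.91 > 0.04, so result = 0.04
(S \/ R) = max(0.04, 0.7) = 0.7
((Q -> S) /\ (S \/ R)) = min(0.04, 0.7) = 0.04
(((Q -> S) /\ (S \/ R)) \/ P) = max(0.04, 0.28) = 0.28
((((R -> S) -> (P -> ~Q)) -> (P -> R)) -> (((Q -> S) /\ (S \/ R)) \/ P)): 1 > 0.28, so result = 0.28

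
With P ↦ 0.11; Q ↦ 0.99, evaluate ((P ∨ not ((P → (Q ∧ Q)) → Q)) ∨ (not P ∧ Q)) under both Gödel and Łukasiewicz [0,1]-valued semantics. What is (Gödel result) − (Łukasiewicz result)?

-0.78

Gödel evaluation:
  (Q ∧ Q) = min(0.99, 0.99) = 0.99
  (P → (Q ∧ Q)): 0.11 ≤ 0.99, so result = 1
  ((P → (Q ∧ Q)) → Q): 1 > 0.99, so result = 0.99
  not ((P → (Q ∧ Q)) → Q): Gödel ¬ of 0.99 = 0 (operand ≠ 0)
  (P ∨ not ((P → (Q ∧ Q)) → Q)) = max(0.11, 0) = 0.11
  not P: Gödel ¬ of 0.11 = 0 (operand ≠ 0)
  (not P ∧ Q) = min(0, 0.99) = 0
  ((P ∨ not ((P → (Q ∧ Q)) → Q)) ∨ (not P ∧ Q)) = max(0.11, 0) = 0.11
  Gödel value = 0.11
Łukasiewicz evaluation:
  (Q ∧ Q) = min(0.99, 0.99) = 0.99
  (P → (Q ∧ Q)): min(1, 1 − 0.11 + 0.99) = 1
  ((P → (Q ∧ Q)) → Q): min(1, 1 − 1 + 0.99) = 0.99
  not ((P → (Q ∧ Q)) → Q): Łukasiewicz ¬ gives 1 − 0.99 = 0.01
  (P ∨ not ((P → (Q ∧ Q)) → Q)) = max(0.11, 0.01) = 0.11
  not P: Łukasiewicz ¬ gives 1 − 0.11 = 0.89
  (not P ∧ Q) = min(0.89, 0.99) = 0.89
  ((P ∨ not ((P → (Q ∧ Q)) → Q)) ∨ (not P ∧ Q)) = max(0.11, 0.89) = 0.89
  Łukasiewicz value = 0.89
Difference: 0.11 − 0.89 = -0.78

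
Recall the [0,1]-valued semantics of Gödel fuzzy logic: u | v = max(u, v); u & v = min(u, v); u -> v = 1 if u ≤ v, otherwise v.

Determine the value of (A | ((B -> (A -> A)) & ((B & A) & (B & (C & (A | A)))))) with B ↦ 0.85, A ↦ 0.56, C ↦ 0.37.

0.56

(A -> A): 0.56 ≤ 0.56, so result = 1
(B -> (A -> A)): 0.85 ≤ 1, so result = 1
(B & A) = min(0.85, 0.56) = 0.56
(A | A) = max(0.56, 0.56) = 0.56
(C & (A | A)) = min(0.37, 0.56) = 0.37
(B & (C & (A | A))) = min(0.85, 0.37) = 0.37
((B & A) & (B & (C & (A | A)))) = min(0.56, 0.37) = 0.37
((B -> (A -> A)) & ((B & A) & (B & (C & (A | A))))) = min(1, 0.37) = 0.37
(A | ((B -> (A -> A)) & ((B & A) & (B & (C & (A | A)))))) = max(0.56, 0.37) = 0.56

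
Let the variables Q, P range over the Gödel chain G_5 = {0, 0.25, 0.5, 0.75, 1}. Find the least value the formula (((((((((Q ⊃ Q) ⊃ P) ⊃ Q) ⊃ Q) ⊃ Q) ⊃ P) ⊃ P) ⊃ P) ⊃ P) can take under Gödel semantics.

0.25

The minimum is attained at Q = 0, P = 0.25:
  (Q ⊃ Q): 0 ≤ 0, so result = 1
  ((Q ⊃ Q) ⊃ P): 1 > 0.25, so result = 0.25
  (((Q ⊃ Q) ⊃ P) ⊃ Q): 0.25 > 0, so result = 0
  ((((Q ⊃ Q) ⊃ P) ⊃ Q) ⊃ Q): 0 ≤ 0, so result = 1
  (((((Q ⊃ Q) ⊃ P) ⊃ Q) ⊃ Q) ⊃ Q): 1 > 0, so result = 0
  ((((((Q ⊃ Q) ⊃ P) ⊃ Q) ⊃ Q) ⊃ Q) ⊃ P): 0 ≤ 0.25, so result = 1
  (((((((Q ⊃ Q) ⊃ P) ⊃ Q) ⊃ Q) ⊃ Q) ⊃ P) ⊃ P): 1 > 0.25, so result = 0.25
  ((((((((Q ⊃ Q) ⊃ P) ⊃ Q) ⊃ Q) ⊃ Q) ⊃ P) ⊃ P) ⊃ P): 0.25 ≤ 0.25, so result = 1
  (((((((((Q ⊃ Q) ⊃ P) ⊃ Q) ⊃ Q) ⊃ Q) ⊃ P) ⊃ P) ⊃ P) ⊃ P): 1 > 0.25, so result = 0.25
Checking all 25 assignments confirms none give a value below 0.25.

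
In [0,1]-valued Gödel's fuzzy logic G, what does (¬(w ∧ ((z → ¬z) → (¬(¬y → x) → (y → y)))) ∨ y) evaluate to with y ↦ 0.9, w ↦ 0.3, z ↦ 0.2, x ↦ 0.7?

¬z: Gödel ¬ of 0.2 = 0 (operand ≠ 0)
(z → ¬z): 0.2 > 0, so result = 0
¬y: Gödel ¬ of 0.9 = 0 (operand ≠ 0)
(¬y → x): 0 ≤ 0.7, so result = 1
¬(¬y → x): Gödel ¬ of 1 = 0 (operand ≠ 0)
(y → y): 0.9 ≤ 0.9, so result = 1
(¬(¬y → x) → (y → y)): 0 ≤ 1, so result = 1
((z → ¬z) → (¬(¬y → x) → (y → y))): 0 ≤ 1, so result = 1
(w ∧ ((z → ¬z) → (¬(¬y → x) → (y → y)))) = min(0.3, 1) = 0.3
¬(w ∧ ((z → ¬z) → (¬(¬y → x) → (y → y)))): Gödel ¬ of 0.3 = 0 (operand ≠ 0)
(¬(w ∧ ((z → ¬z) → (¬(¬y → x) → (y → y)))) ∨ y) = max(0, 0.9) = 0.9

0.90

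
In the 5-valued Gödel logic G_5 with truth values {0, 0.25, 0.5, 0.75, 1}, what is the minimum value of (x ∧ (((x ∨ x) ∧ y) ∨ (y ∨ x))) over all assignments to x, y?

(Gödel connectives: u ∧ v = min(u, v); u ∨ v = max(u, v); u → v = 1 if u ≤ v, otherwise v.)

The minimum is attained at x = 0, y = 0:
  (x ∨ x) = max(0, 0) = 0
  ((x ∨ x) ∧ y) = min(0, 0) = 0
  (y ∨ x) = max(0, 0) = 0
  (((x ∨ x) ∧ y) ∨ (y ∨ x)) = max(0, 0) = 0
  (x ∧ (((x ∨ x) ∧ y) ∨ (y ∨ x))) = min(0, 0) = 0
Checking all 25 assignments confirms none give a value below 0.00.

0.00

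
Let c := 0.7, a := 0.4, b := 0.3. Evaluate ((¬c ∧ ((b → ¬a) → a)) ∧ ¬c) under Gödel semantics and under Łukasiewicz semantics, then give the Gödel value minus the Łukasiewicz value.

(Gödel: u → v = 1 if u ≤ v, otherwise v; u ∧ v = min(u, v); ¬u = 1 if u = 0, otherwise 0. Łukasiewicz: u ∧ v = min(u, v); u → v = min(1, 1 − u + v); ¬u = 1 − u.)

-0.30

Gödel evaluation:
  ¬c: Gödel ¬ of 0.7 = 0 (operand ≠ 0)
  ¬a: Gödel ¬ of 0.4 = 0 (operand ≠ 0)
  (b → ¬a): 0.3 > 0, so result = 0
  ((b → ¬a) → a): 0 ≤ 0.4, so result = 1
  (¬c ∧ ((b → ¬a) → a)) = min(0, 1) = 0
  ¬c: Gödel ¬ of 0.7 = 0 (operand ≠ 0)
  ((¬c ∧ ((b → ¬a) → a)) ∧ ¬c) = min(0, 0) = 0
  Gödel value = 0
Łukasiewicz evaluation:
  ¬c: Łukasiewicz ¬ gives 1 − 0.7 = 0.3
  ¬a: Łukasiewicz ¬ gives 1 − 0.4 = 0.6
  (b → ¬a): min(1, 1 − 0.3 + 0.6) = 1
  ((b → ¬a) → a): min(1, 1 − 1 + 0.4) = 0.4
  (¬c ∧ ((b → ¬a) → a)) = min(0.3, 0.4) = 0.3
  ¬c: Łukasiewicz ¬ gives 1 − 0.7 = 0.3
  ((¬c ∧ ((b → ¬a) → a)) ∧ ¬c) = min(0.3, 0.3) = 0.3
  Łukasiewicz value = 0.3
Difference: 0 − 0.3 = -0.30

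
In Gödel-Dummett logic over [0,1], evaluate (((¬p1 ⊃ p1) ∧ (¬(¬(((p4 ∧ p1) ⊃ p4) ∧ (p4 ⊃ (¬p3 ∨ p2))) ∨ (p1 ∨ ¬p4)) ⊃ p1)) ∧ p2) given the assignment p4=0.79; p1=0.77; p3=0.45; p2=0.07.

0.07

¬p1: Gödel ¬ of 0.77 = 0 (operand ≠ 0)
(¬p1 ⊃ p1): 0 ≤ 0.77, so result = 1
(p4 ∧ p1) = min(0.79, 0.77) = 0.77
((p4 ∧ p1) ⊃ p4): 0.77 ≤ 0.79, so result = 1
¬p3: Gödel ¬ of 0.45 = 0 (operand ≠ 0)
(¬p3 ∨ p2) = max(0, 0.07) = 0.07
(p4 ⊃ (¬p3 ∨ p2)): 0.79 > 0.07, so result = 0.07
(((p4 ∧ p1) ⊃ p4) ∧ (p4 ⊃ (¬p3 ∨ p2))) = min(1, 0.07) = 0.07
¬(((p4 ∧ p1) ⊃ p4) ∧ (p4 ⊃ (¬p3 ∨ p2))): Gödel ¬ of 0.07 = 0 (operand ≠ 0)
¬p4: Gödel ¬ of 0.79 = 0 (operand ≠ 0)
(p1 ∨ ¬p4) = max(0.77, 0) = 0.77
(¬(((p4 ∧ p1) ⊃ p4) ∧ (p4 ⊃ (¬p3 ∨ p2))) ∨ (p1 ∨ ¬p4)) = max(0, 0.77) = 0.77
¬(¬(((p4 ∧ p1) ⊃ p4) ∧ (p4 ⊃ (¬p3 ∨ p2))) ∨ (p1 ∨ ¬p4)): Gödel ¬ of 0.77 = 0 (operand ≠ 0)
(¬(¬(((p4 ∧ p1) ⊃ p4) ∧ (p4 ⊃ (¬p3 ∨ p2))) ∨ (p1 ∨ ¬p4)) ⊃ p1): 0 ≤ 0.77, so result = 1
((¬p1 ⊃ p1) ∧ (¬(¬(((p4 ∧ p1) ⊃ p4) ∧ (p4 ⊃ (¬p3 ∨ p2))) ∨ (p1 ∨ ¬p4)) ⊃ p1)) = min(1, 1) = 1
(((¬p1 ⊃ p1) ∧ (¬(¬(((p4 ∧ p1) ⊃ p4) ∧ (p4 ⊃ (¬p3 ∨ p2))) ∨ (p1 ∨ ¬p4)) ⊃ p1)) ∧ p2) = min(1, 0.07) = 0.07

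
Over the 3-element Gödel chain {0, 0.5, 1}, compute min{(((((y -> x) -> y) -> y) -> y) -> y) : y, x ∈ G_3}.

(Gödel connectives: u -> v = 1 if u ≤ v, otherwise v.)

The minimum is attained at y = 0.5, x = 0:
  (y -> x): 0.5 > 0, so result = 0
  ((y -> x) -> y): 0 ≤ 0.5, so result = 1
  (((y -> x) -> y) -> y): 1 > 0.5, so result = 0.5
  ((((y -> x) -> y) -> y) -> y): 0.5 ≤ 0.5, so result = 1
  (((((y -> x) -> y) -> y) -> y) -> y): 1 > 0.5, so result = 0.5
Checking all 9 assignments confirms none give a value below 0.50.

0.50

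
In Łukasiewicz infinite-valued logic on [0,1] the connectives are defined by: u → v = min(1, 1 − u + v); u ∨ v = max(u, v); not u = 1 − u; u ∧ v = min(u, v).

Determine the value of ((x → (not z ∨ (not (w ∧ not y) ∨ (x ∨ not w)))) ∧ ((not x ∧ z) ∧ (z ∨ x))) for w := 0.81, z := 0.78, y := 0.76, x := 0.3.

not z: Łukasiewicz ¬ gives 1 − 0.78 = 0.22
not y: Łukasiewicz ¬ gives 1 − 0.76 = 0.24
(w ∧ not y) = min(0.81, 0.24) = 0.24
not (w ∧ not y): Łukasiewicz ¬ gives 1 − 0.24 = 0.76
not w: Łukasiewicz ¬ gives 1 − 0.81 = 0.19
(x ∨ not w) = max(0.3, 0.19) = 0.3
(not (w ∧ not y) ∨ (x ∨ not w)) = max(0.76, 0.3) = 0.76
(not z ∨ (not (w ∧ not y) ∨ (x ∨ not w))) = max(0.22, 0.76) = 0.76
(x → (not z ∨ (not (w ∧ not y) ∨ (x ∨ not w)))): min(1, 1 − 0.3 + 0.76) = 1
not x: Łukasiewicz ¬ gives 1 − 0.3 = 0.7
(not x ∧ z) = min(0.7, 0.78) = 0.7
(z ∨ x) = max(0.78, 0.3) = 0.78
((not x ∧ z) ∧ (z ∨ x)) = min(0.7, 0.78) = 0.7
((x → (not z ∨ (not (w ∧ not y) ∨ (x ∨ not w)))) ∧ ((not x ∧ z) ∧ (z ∨ x))) = min(1, 0.7) = 0.7

0.70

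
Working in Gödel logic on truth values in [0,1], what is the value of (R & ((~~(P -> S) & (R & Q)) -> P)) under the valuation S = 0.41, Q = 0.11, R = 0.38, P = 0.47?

(P -> S): 0.47 > 0.41, so result = 0.41
~(P -> S): Gödel ¬ of 0.41 = 0 (operand ≠ 0)
~~(P -> S): Gödel ¬ of 0 = 1 (operand is 0)
(R & Q) = min(0.38, 0.11) = 0.11
(~~(P -> S) & (R & Q)) = min(1, 0.11) = 0.11
((~~(P -> S) & (R & Q)) -> P): 0.11 ≤ 0.47, so result = 1
(R & ((~~(P -> S) & (R & Q)) -> P)) = min(0.38, 1) = 0.38

0.38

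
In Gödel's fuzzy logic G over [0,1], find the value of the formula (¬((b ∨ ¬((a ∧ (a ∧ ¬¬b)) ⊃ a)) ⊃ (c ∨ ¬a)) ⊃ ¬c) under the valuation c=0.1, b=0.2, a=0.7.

1.00

¬b: Gödel ¬ of 0.2 = 0 (operand ≠ 0)
¬¬b: Gödel ¬ of 0 = 1 (operand is 0)
(a ∧ ¬¬b) = min(0.7, 1) = 0.7
(a ∧ (a ∧ ¬¬b)) = min(0.7, 0.7) = 0.7
((a ∧ (a ∧ ¬¬b)) ⊃ a): 0.7 ≤ 0.7, so result = 1
¬((a ∧ (a ∧ ¬¬b)) ⊃ a): Gödel ¬ of 1 = 0 (operand ≠ 0)
(b ∨ ¬((a ∧ (a ∧ ¬¬b)) ⊃ a)) = max(0.2, 0) = 0.2
¬a: Gödel ¬ of 0.7 = 0 (operand ≠ 0)
(c ∨ ¬a) = max(0.1, 0) = 0.1
((b ∨ ¬((a ∧ (a ∧ ¬¬b)) ⊃ a)) ⊃ (c ∨ ¬a)): 0.2 > 0.1, so result = 0.1
¬((b ∨ ¬((a ∧ (a ∧ ¬¬b)) ⊃ a)) ⊃ (c ∨ ¬a)): Gödel ¬ of 0.1 = 0 (operand ≠ 0)
¬c: Gödel ¬ of 0.1 = 0 (operand ≠ 0)
(¬((b ∨ ¬((a ∧ (a ∧ ¬¬b)) ⊃ a)) ⊃ (c ∨ ¬a)) ⊃ ¬c): 0 ≤ 0, so result = 1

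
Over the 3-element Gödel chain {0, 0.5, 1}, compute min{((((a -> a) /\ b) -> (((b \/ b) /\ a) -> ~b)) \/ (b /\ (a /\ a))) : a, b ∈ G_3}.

0.50

The minimum is attained at a = 0.5, b = 0.5:
  (a -> a): 0.5 ≤ 0.5, so result = 1
  ((a -> a) /\ b) = min(1, 0.5) = 0.5
  (b \/ b) = max(0.5, 0.5) = 0.5
  ((b \/ b) /\ a) = min(0.5, 0.5) = 0.5
  ~b: Gödel ¬ of 0.5 = 0 (operand ≠ 0)
  (((b \/ b) /\ a) -> ~b): 0.5 > 0, so result = 0
  (((a -> a) /\ b) -> (((b \/ b) /\ a) -> ~b)): 0.5 > 0, so result = 0
  (a /\ a) = min(0.5, 0.5) = 0.5
  (b /\ (a /\ a)) = min(0.5, 0.5) = 0.5
  ((((a -> a) /\ b) -> (((b \/ b) /\ a) -> ~b)) \/ (b /\ (a /\ a))) = max(0, 0.5) = 0.5
Checking all 9 assignments confirms none give a value below 0.50.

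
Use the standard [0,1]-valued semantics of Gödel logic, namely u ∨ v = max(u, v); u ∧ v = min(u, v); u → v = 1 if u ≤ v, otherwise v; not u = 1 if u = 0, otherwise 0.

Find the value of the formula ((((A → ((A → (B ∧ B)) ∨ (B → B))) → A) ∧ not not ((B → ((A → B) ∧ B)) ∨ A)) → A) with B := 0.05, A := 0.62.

(B ∧ B) = min(0.05, 0.05) = 0.05
(A → (B ∧ B)): 0.62 > 0.05, so result = 0.05
(B → B): 0.05 ≤ 0.05, so result = 1
((A → (B ∧ B)) ∨ (B → B)) = max(0.05, 1) = 1
(A → ((A → (B ∧ B)) ∨ (B → B))): 0.62 ≤ 1, so result = 1
((A → ((A → (B ∧ B)) ∨ (B → B))) → A): 1 > 0.62, so result = 0.62
(A → B): 0.62 > 0.05, so result = 0.05
((A → B) ∧ B) = min(0.05, 0.05) = 0.05
(B → ((A → B) ∧ B)): 0.05 ≤ 0.05, so result = 1
((B → ((A → B) ∧ B)) ∨ A) = max(1, 0.62) = 1
not ((B → ((A → B) ∧ B)) ∨ A): Gödel ¬ of 1 = 0 (operand ≠ 0)
not not ((B → ((A → B) ∧ B)) ∨ A): Gödel ¬ of 0 = 1 (operand is 0)
(((A → ((A → (B ∧ B)) ∨ (B → B))) → A) ∧ not not ((B → ((A → B) ∧ B)) ∨ A)) = min(0.62, 1) = 0.62
((((A → ((A → (B ∧ B)) ∨ (B → B))) → A) ∧ not not ((B → ((A → B) ∧ B)) ∨ A)) → A): 0.62 ≤ 0.62, so result = 1

1.00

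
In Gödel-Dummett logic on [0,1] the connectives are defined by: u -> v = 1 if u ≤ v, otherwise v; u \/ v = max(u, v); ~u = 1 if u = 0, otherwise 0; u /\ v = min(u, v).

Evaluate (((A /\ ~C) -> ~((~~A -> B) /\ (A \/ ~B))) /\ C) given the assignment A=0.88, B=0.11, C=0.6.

0.60

~C: Gödel ¬ of 0.6 = 0 (operand ≠ 0)
(A /\ ~C) = min(0.88, 0) = 0
~A: Gödel ¬ of 0.88 = 0 (operand ≠ 0)
~~A: Gödel ¬ of 0 = 1 (operand is 0)
(~~A -> B): 1 > 0.11, so result = 0.11
~B: Gödel ¬ of 0.11 = 0 (operand ≠ 0)
(A \/ ~B) = max(0.88, 0) = 0.88
((~~A -> B) /\ (A \/ ~B)) = min(0.11, 0.88) = 0.11
~((~~A -> B) /\ (A \/ ~B)): Gödel ¬ of 0.11 = 0 (operand ≠ 0)
((A /\ ~C) -> ~((~~A -> B) /\ (A \/ ~B))): 0 ≤ 0, so result = 1
(((A /\ ~C) -> ~((~~A -> B) /\ (A \/ ~B))) /\ C) = min(1, 0.6) = 0.6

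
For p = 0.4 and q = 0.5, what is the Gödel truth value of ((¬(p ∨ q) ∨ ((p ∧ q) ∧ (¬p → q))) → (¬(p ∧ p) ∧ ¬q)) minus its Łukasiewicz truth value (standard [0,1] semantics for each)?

Gödel evaluation:
  (p ∨ q) = max(0.4, 0.5) = 0.5
  ¬(p ∨ q): Gödel ¬ of 0.5 = 0 (operand ≠ 0)
  (p ∧ q) = min(0.4, 0.5) = 0.4
  ¬p: Gödel ¬ of 0.4 = 0 (operand ≠ 0)
  (¬p → q): 0 ≤ 0.5, so result = 1
  ((p ∧ q) ∧ (¬p → q)) = min(0.4, 1) = 0.4
  (¬(p ∨ q) ∨ ((p ∧ q) ∧ (¬p → q))) = max(0, 0.4) = 0.4
  (p ∧ p) = min(0.4, 0.4) = 0.4
  ¬(p ∧ p): Gödel ¬ of 0.4 = 0 (operand ≠ 0)
  ¬q: Gödel ¬ of 0.5 = 0 (operand ≠ 0)
  (¬(p ∧ p) ∧ ¬q) = min(0, 0) = 0
  ((¬(p ∨ q) ∨ ((p ∧ q) ∧ (¬p → q))) → (¬(p ∧ p) ∧ ¬q)): 0.4 > 0, so result = 0
  Gödel value = 0
Łukasiewicz evaluation:
  (p ∨ q) = max(0.4, 0.5) = 0.5
  ¬(p ∨ q): Łukasiewicz ¬ gives 1 − 0.5 = 0.5
  (p ∧ q) = min(0.4, 0.5) = 0.4
  ¬p: Łukasiewicz ¬ gives 1 − 0.4 = 0.6
  (¬p → q): min(1, 1 − 0.6 + 0.5) = 0.9
  ((p ∧ q) ∧ (¬p → q)) = min(0.4, 0.9) = 0.4
  (¬(p ∨ q) ∨ ((p ∧ q) ∧ (¬p → q))) = max(0.5, 0.4) = 0.5
  (p ∧ p) = min(0.4, 0.4) = 0.4
  ¬(p ∧ p): Łukasiewicz ¬ gives 1 − 0.4 = 0.6
  ¬q: Łukasiewicz ¬ gives 1 − 0.5 = 0.5
  (¬(p ∧ p) ∧ ¬q) = min(0.6, 0.5) = 0.5
  ((¬(p ∨ q) ∨ ((p ∧ q) ∧ (¬p → q))) → (¬(p ∧ p) ∧ ¬q)): min(1, 1 − 0.5 + 0.5) = 1
  Łukasiewicz value = 1
Difference: 0 − 1 = -1.00

-1.00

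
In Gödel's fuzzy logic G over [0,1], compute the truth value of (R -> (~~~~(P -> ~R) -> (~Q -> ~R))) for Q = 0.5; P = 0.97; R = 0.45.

~R: Gödel ¬ of 0.45 = 0 (operand ≠ 0)
(P -> ~R): 0.97 > 0, so result = 0
~(P -> ~R): Gödel ¬ of 0 = 1 (operand is 0)
~~(P -> ~R): Gödel ¬ of 1 = 0 (operand ≠ 0)
~~~(P -> ~R): Gödel ¬ of 0 = 1 (operand is 0)
~~~~(P -> ~R): Gödel ¬ of 1 = 0 (operand ≠ 0)
~Q: Gödel ¬ of 0.5 = 0 (operand ≠ 0)
~R: Gödel ¬ of 0.45 = 0 (operand ≠ 0)
(~Q -> ~R): 0 ≤ 0, so result = 1
(~~~~(P -> ~R) -> (~Q -> ~R)): 0 ≤ 1, so result = 1
(R -> (~~~~(P -> ~R) -> (~Q -> ~R))): 0.45 ≤ 1, so result = 1

1.00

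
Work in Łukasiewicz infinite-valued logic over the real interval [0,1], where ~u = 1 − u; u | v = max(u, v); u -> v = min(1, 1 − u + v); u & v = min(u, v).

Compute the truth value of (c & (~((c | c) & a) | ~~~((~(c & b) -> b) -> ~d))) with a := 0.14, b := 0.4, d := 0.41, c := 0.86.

0.86

(c | c) = max(0.86, 0.86) = 0.86
((c | c) & a) = min(0.86, 0.14) = 0.14
~((c | c) & a): Łukasiewicz ¬ gives 1 − 0.14 = 0.86
(c & b) = min(0.86, 0.4) = 0.4
~(c & b): Łukasiewicz ¬ gives 1 − 0.4 = 0.6
(~(c & b) -> b): min(1, 1 − 0.6 + 0.4) = 0.8
~d: Łukasiewicz ¬ gives 1 − 0.41 = 0.59
((~(c & b) -> b) -> ~d): min(1, 1 − 0.8 + 0.59) = 0.79
~((~(c & b) -> b) -> ~d): Łukasiewicz ¬ gives 1 − 0.79 = 0.21
~~((~(c & b) -> b) -> ~d): Łukasiewicz ¬ gives 1 − 0.21 = 0.79
~~~((~(c & b) -> b) -> ~d): Łukasiewicz ¬ gives 1 − 0.79 = 0.21
(~((c | c) & a) | ~~~((~(c & b) -> b) -> ~d)) = max(0.86, 0.21) = 0.86
(c & (~((c | c) & a) | ~~~((~(c & b) -> b) -> ~d))) = min(0.86, 0.86) = 0.86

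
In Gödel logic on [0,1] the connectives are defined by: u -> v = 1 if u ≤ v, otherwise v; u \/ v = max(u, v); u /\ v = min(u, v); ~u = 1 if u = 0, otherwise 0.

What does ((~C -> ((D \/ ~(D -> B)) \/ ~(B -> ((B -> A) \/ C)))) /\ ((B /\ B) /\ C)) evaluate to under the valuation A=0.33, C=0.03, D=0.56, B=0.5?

0.03

~C: Gödel ¬ of 0.03 = 0 (operand ≠ 0)
(D -> B): 0.56 > 0.5, so result = 0.5
~(D -> B): Gödel ¬ of 0.5 = 0 (operand ≠ 0)
(D \/ ~(D -> B)) = max(0.56, 0) = 0.56
(B -> A): 0.5 > 0.33, so result = 0.33
((B -> A) \/ C) = max(0.33, 0.03) = 0.33
(B -> ((B -> A) \/ C)): 0.5 > 0.33, so result = 0.33
~(B -> ((B -> A) \/ C)): Gödel ¬ of 0.33 = 0 (operand ≠ 0)
((D \/ ~(D -> B)) \/ ~(B -> ((B -> A) \/ C))) = max(0.56, 0) = 0.56
(~C -> ((D \/ ~(D -> B)) \/ ~(B -> ((B -> A) \/ C)))): 0 ≤ 0.56, so result = 1
(B /\ B) = min(0.5, 0.5) = 0.5
((B /\ B) /\ C) = min(0.5, 0.03) = 0.03
((~C -> ((D \/ ~(D -> B)) \/ ~(B -> ((B -> A) \/ C)))) /\ ((B /\ B) /\ C)) = min(1, 0.03) = 0.03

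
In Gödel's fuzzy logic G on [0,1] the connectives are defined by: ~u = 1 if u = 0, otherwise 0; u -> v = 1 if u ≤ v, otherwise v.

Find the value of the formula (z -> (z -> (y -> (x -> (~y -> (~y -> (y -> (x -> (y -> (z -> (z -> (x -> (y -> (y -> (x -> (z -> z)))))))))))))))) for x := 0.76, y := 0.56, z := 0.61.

1.00

~y: Gödel ¬ of 0.56 = 0 (operand ≠ 0)
~y: Gödel ¬ of 0.56 = 0 (operand ≠ 0)
(z -> z): 0.61 ≤ 0.61, so result = 1
(x -> (z -> z)): 0.76 ≤ 1, so result = 1
(y -> (x -> (z -> z))): 0.56 ≤ 1, so result = 1
(y -> (y -> (x -> (z -> z)))): 0.56 ≤ 1, so result = 1
(x -> (y -> (y -> (x -> (z -> z))))): 0.76 ≤ 1, so result = 1
(z -> (x -> (y -> (y -> (x -> (z -> z)))))): 0.61 ≤ 1, so result = 1
(z -> (z -> (x -> (y -> (y -> (x -> (z -> z))))))): 0.61 ≤ 1, so result = 1
(y -> (z -> (z -> (x -> (y -> (y -> (x -> (z -> z)))))))): 0.56 ≤ 1, so result = 1
(x -> (y -> (z -> (z -> (x -> (y -> (y -> (x -> (z -> z))))))))): 0.76 ≤ 1, so result = 1
(y -> (x -> (y -> (z -> (z -> (x -> (y -> (y -> (x -> (z -> z)))))))))): 0.56 ≤ 1, so result = 1
(~y -> (y -> (x -> (y -> (z -> (z -> (x -> (y -> (y -> (x -> (z -> z))))))))))): 0 ≤ 1, so result = 1
(~y -> (~y -> (y -> (x -> (y -> (z -> (z -> (x -> (y -> (y -> (x -> (z -> z)))))))))))): 0 ≤ 1, so result = 1
(x -> (~y -> (~y -> (y -> (x -> (y -> (z -> (z -> (x -> (y -> (y -> (x -> (z -> z))))))))))))): 0.76 ≤ 1, so result = 1
(y -> (x -> (~y -> (~y -> (y -> (x -> (y -> (z -> (z -> (x -> (y -> (y -> (x -> (z -> z)))))))))))))): 0.56 ≤ 1, so result = 1
(z -> (y -> (x -> (~y -> (~y -> (y -> (x -> (y -> (z -> (z -> (x -> (y -> (y -> (x -> (z -> z))))))))))))))): 0.61 ≤ 1, so result = 1
(z -> (z -> (y -> (x -> (~y -> (~y -> (y -> (x -> (y -> (z -> (z -> (x -> (y -> (y -> (x -> (z -> z)))))))))))))))): 0.61 ≤ 1, so result = 1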